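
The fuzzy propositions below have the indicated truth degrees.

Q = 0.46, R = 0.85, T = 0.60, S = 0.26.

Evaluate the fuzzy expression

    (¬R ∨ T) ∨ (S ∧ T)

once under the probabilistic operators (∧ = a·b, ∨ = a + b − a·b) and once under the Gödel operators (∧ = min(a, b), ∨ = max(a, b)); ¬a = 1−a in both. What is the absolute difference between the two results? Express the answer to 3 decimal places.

Under probabilistic:
  ¬R = 1 − 0.8500 = 0.1500
  ¬R ∨ T = a + b − a·b on (0.1500, 0.6000) = 0.6600
  S ∧ T = a·b on (0.2600, 0.6000) = 0.1560
  (¬R ∨ T) ∨ (S ∧ T) = a + b − a·b on (0.6600, 0.1560) = 0.7130
  → value = 0.7130
Under Gödel:
  ¬R = 1 − 0.85 = 0.15
  ¬R ∨ T = max(a, b) on (0.15, 0.60) = 0.60
  S ∧ T = min(a, b) on (0.26, 0.60) = 0.26
  (¬R ∨ T) ∨ (S ∧ T) = max(a, b) on (0.60, 0.26) = 0.60
  → value = 0.6000
|0.7130 − 0.6000| = 0.113

0.113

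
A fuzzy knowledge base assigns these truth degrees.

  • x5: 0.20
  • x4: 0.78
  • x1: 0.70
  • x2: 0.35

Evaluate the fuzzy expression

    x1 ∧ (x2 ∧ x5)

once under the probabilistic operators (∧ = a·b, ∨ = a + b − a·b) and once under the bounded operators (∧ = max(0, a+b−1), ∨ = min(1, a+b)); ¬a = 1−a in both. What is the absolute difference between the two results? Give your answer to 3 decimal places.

Under probabilistic:
  x2 ∧ x5 = a·b on (0.3500, 0.2000) = 0.0700
  x1 ∧ (x2 ∧ x5) = a·b on (0.7000, 0.0700) = 0.0490
  → value = 0.0490
Under bounded:
  x2 ∧ x5 = max(0, a+b−1) on (0.35, 0.20) = 0.00
  x1 ∧ (x2 ∧ x5) = max(0, a+b−1) on (0.70, 0.00) = 0.00
  → value = 0.0000
|0.0490 − 0.0000| = 0.049

0.049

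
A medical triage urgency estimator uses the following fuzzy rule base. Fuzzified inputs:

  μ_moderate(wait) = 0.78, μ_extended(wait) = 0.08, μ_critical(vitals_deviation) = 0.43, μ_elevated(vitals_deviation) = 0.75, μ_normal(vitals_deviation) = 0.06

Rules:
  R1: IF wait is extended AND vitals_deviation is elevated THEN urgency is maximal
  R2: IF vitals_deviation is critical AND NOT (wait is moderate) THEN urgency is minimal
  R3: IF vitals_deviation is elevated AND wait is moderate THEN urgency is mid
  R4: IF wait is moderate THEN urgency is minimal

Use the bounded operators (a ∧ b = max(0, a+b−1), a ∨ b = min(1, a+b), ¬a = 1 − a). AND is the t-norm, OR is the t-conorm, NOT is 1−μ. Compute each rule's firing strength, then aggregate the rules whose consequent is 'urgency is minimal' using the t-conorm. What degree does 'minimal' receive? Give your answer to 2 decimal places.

R1: extended=0.08, elevated=0.75; AND[max(0, a+b−1)] → w = 0.00
R2: critical=0.43, ¬moderate=1−0.78=0.22; AND[max(0, a+b−1)] → w = 0.00
R3: elevated=0.75, moderate=0.78; AND[max(0, a+b−1)] → w = 0.53
R4: moderate=0.78 → w = 0.78
Rules with consequent 'minimal': {R2, R4} → strengths 0.00, 0.78
Aggregate via t-conorm [min(1, a+b)]: 0.78

0.78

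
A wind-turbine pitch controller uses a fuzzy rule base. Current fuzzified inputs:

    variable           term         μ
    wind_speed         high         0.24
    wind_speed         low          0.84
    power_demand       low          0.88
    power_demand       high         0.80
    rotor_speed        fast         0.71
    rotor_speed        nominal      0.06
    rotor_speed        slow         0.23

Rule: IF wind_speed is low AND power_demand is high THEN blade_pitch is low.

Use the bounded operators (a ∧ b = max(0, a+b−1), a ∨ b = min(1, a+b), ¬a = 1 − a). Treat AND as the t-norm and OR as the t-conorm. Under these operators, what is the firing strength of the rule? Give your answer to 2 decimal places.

firing strength: low=0.84, high=0.80; AND[max(0, a+b−1)] → w = 0.64

0.64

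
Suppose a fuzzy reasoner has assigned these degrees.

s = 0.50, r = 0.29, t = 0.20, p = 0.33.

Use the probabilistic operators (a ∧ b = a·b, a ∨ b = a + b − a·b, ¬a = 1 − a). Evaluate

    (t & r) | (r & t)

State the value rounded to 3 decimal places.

0.113

t & r = a·b on (0.2000, 0.2900) = 0.0580
r & t = a·b on (0.2900, 0.2000) = 0.0580
(t & r) | (r & t) = a + b − a·b on (0.0580, 0.0580) = 0.1126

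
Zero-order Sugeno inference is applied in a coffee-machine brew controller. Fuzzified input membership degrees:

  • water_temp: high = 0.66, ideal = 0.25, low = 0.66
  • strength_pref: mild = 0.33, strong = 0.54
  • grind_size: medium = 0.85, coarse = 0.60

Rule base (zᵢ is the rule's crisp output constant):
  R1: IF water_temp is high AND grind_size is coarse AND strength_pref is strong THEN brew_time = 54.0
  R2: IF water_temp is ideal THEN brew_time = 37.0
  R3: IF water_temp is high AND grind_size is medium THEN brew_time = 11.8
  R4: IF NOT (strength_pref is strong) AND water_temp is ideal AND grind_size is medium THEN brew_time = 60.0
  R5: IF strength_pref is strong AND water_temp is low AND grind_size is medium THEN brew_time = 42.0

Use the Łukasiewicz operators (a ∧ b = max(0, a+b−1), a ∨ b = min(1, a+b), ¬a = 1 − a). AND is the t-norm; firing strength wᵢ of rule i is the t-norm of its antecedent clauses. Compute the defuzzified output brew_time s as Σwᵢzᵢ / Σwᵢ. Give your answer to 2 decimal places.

R1 (z=54.0): high=0.66, coarse=0.60, strong=0.54; AND[max(0, a+b−1)] → w = 0.00
R2 (z=37.0): ideal=0.25 → w = 0.25
R3 (z=11.8): high=0.66, medium=0.85; AND[max(0, a+b−1)] → w = 0.51
R4 (z=60.0): ¬strong=1−0.54=0.46, ideal=0.25, medium=0.85; AND[max(0, a+b−1)] → w = 0.00
R5 (z=42.0): strong=0.54, low=0.66, medium=0.85; AND[max(0, a+b−1)] → w = 0.05
Weighted average = (0.00·54.0 + 0.25·37.0 + 0.51·11.8 + 0.00·60.0 + 0.05·42.0) / (0.00 + 0.25 + 0.51 + 0.00 + 0.05)
  = 17.3680 / 0.8100 = 21.44

21.44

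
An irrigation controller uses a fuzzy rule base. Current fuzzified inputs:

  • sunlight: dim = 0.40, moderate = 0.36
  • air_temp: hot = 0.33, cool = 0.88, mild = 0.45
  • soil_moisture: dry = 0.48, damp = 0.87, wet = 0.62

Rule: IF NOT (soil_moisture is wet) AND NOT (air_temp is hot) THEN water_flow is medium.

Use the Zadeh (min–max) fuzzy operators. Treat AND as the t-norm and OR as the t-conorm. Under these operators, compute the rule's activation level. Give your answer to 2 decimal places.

firing strength: ¬wet=1−0.62=0.38, ¬hot=1−0.33=0.67; AND[min(a, b)] → w = 0.38

0.38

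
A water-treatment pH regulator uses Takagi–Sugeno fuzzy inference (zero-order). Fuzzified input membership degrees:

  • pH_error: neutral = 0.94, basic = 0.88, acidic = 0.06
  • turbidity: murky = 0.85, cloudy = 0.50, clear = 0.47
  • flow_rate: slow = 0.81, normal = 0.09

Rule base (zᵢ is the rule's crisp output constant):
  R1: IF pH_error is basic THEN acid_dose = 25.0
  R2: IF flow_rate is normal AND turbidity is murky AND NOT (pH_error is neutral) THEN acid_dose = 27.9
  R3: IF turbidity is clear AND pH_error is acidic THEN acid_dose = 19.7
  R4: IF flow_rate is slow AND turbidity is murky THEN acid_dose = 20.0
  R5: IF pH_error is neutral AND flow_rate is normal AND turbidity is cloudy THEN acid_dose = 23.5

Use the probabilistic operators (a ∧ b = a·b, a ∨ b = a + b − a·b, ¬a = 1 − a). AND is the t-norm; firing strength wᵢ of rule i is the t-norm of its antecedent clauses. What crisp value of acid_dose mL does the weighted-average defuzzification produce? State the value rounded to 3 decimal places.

R1 (z=25.0): basic=0.88 → w = 0.8800
R2 (z=27.9): normal=0.09, murky=0.85, ¬neutral=1−0.94=0.06; AND[a·b] → w = 0.0046
R3 (z=19.7): clear=0.47, acidic=0.06; AND[a·b] → w = 0.0282
R4 (z=20.0): slow=0.81, murky=0.85; AND[a·b] → w = 0.6885
R5 (z=23.5): neutral=0.94, normal=0.09, cloudy=0.50; AND[a·b] → w = 0.0423
Weighted average = (0.8800·25.0 + 0.0046·27.9 + 0.0282·19.7 + 0.6885·20.0 + 0.0423·23.5) / (0.8800 + 0.0046 + 0.0282 + 0.6885 + 0.0423)
  = 37.4477 / 1.6436 = 22.784

22.784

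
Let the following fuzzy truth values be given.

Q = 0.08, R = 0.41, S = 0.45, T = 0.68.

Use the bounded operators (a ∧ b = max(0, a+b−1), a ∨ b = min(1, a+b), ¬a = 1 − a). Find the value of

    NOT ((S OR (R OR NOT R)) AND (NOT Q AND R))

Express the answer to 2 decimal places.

0.67

NOT R = 1 − 0.41 = 0.59
R OR NOT R = min(1, a+b) on (0.41, 0.59) = 1.00
S OR (R OR NOT R) = min(1, a+b) on (0.45, 1.00) = 1.00
NOT Q = 1 − 0.08 = 0.92
NOT Q AND R = max(0, a+b−1) on (0.92, 0.41) = 0.33
(S OR (R OR NOT R)) AND (NOT Q AND R) = max(0, a+b−1) on (1.00, 0.33) = 0.33
NOT ((S OR (R OR NOT R)) AND (NOT Q AND R)) = 1 − 0.33 = 0.67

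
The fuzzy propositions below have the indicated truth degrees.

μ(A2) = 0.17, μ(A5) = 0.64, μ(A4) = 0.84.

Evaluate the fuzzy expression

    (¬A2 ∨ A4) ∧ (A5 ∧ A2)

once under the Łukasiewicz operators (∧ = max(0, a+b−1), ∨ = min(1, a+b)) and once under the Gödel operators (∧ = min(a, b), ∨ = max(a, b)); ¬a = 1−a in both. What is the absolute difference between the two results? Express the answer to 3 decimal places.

0.170

Under Łukasiewicz:
  ¬A2 = 1 − 0.17 = 0.83
  ¬A2 ∨ A4 = min(1, a+b) on (0.83, 0.84) = 1.00
  A5 ∧ A2 = max(0, a+b−1) on (0.64, 0.17) = 0.00
  (¬A2 ∨ A4) ∧ (A5 ∧ A2) = max(0, a+b−1) on (1.00, 0.00) = 0.00
  → value = 0.0000
Under Gödel:
  ¬A2 = 1 − 0.17 = 0.83
  ¬A2 ∨ A4 = max(a, b) on (0.83, 0.84) = 0.84
  A5 ∧ A2 = min(a, b) on (0.64, 0.17) = 0.17
  (¬A2 ∨ A4) ∧ (A5 ∧ A2) = min(a, b) on (0.84, 0.17) = 0.17
  → value = 0.1700
|0.0000 − 0.1700| = 0.170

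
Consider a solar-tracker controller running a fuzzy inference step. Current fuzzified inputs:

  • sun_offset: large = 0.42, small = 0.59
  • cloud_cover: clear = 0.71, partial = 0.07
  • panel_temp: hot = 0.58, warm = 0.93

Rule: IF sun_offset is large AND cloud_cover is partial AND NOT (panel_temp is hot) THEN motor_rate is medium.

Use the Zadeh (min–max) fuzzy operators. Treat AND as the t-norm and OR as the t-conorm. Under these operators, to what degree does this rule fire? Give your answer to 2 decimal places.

firing strength: large=0.42, partial=0.07, ¬hot=1−0.58=0.42; AND[min(a, b)] → w = 0.07

0.07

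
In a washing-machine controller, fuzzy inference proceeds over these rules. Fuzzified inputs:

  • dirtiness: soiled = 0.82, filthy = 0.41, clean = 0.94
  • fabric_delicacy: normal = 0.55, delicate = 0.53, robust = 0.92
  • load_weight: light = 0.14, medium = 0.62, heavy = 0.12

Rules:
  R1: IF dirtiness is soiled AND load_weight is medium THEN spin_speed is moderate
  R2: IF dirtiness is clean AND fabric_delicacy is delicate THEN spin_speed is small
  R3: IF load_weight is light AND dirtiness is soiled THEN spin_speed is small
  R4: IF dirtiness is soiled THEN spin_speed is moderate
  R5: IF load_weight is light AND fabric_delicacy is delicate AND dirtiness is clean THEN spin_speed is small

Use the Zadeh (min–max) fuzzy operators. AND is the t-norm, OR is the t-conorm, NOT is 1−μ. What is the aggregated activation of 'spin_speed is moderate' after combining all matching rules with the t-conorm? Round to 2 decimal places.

R1: soiled=0.82, medium=0.62; AND[min(a, b)] → w = 0.62
R2: clean=0.94, delicate=0.53; AND[min(a, b)] → w = 0.53
R3: light=0.14, soiled=0.82; AND[min(a, b)] → w = 0.14
R4: soiled=0.82 → w = 0.82
R5: light=0.14, delicate=0.53, clean=0.94; AND[min(a, b)] → w = 0.14
Rules with consequent 'moderate': {R1, R4} → strengths 0.62, 0.82
Aggregate via t-conorm [max(a, b)]: 0.82

0.82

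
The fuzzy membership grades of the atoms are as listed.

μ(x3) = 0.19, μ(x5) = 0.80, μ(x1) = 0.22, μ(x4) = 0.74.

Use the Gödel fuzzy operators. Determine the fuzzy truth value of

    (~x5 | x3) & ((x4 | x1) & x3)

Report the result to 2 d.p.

0.19

~x5 = 1 − 0.80 = 0.20
~x5 | x3 = max(a, b) on (0.20, 0.19) = 0.20
x4 | x1 = max(a, b) on (0.74, 0.22) = 0.74
(x4 | x1) & x3 = min(a, b) on (0.74, 0.19) = 0.19
(~x5 | x3) & ((x4 | x1) & x3) = min(a, b) on (0.20, 0.19) = 0.19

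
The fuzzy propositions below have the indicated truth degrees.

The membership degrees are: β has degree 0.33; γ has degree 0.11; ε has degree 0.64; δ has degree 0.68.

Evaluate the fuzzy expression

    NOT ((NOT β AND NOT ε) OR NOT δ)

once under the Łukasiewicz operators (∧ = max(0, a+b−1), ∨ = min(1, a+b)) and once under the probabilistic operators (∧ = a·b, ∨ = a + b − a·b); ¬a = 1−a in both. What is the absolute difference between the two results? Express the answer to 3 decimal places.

0.134

Under Łukasiewicz:
  NOT β = 1 − 0.33 = 0.67
  NOT ε = 1 − 0.64 = 0.36
  NOT β AND NOT ε = max(0, a+b−1) on (0.67, 0.36) = 0.03
  NOT δ = 1 − 0.68 = 0.32
  (NOT β AND NOT ε) OR NOT δ = min(1, a+b) on (0.03, 0.32) = 0.35
  NOT ((NOT β AND NOT ε) OR NOT δ) = 1 − 0.35 = 0.65
  → value = 0.6500
Under probabilistic:
  NOT β = 1 − 0.3300 = 0.6700
  NOT ε = 1 − 0.6400 = 0.3600
  NOT β AND NOT ε = a·b on (0.6700, 0.3600) = 0.2412
  NOT δ = 1 − 0.6800 = 0.3200
  (NOT β AND NOT ε) OR NOT δ = a + b − a·b on (0.2412, 0.3200) = 0.4840
  NOT ((NOT β AND NOT ε) OR NOT δ) = 1 − 0.4840 = 0.5160
  → value = 0.5160
|0.6500 − 0.5160| = 0.134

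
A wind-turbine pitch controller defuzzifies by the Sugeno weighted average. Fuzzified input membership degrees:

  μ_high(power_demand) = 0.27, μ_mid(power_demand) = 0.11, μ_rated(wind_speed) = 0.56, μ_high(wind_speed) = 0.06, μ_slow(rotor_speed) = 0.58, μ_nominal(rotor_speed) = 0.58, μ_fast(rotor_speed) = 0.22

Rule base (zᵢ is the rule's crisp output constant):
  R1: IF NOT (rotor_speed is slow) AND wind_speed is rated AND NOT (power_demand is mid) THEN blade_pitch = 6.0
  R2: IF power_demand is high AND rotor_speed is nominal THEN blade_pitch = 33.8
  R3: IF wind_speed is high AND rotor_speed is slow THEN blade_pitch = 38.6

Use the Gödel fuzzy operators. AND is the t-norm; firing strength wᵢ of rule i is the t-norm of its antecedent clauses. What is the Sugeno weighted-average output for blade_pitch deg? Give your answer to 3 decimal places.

18.616

R1 (z=6.0): ¬slow=1−0.58=0.42, rated=0.56, ¬mid=1−0.11=0.89; AND[min(a, b)] → w = 0.42
R2 (z=33.8): high=0.27, nominal=0.58; AND[min(a, b)] → w = 0.27
R3 (z=38.6): high=0.06, slow=0.58; AND[min(a, b)] → w = 0.06
Weighted average = (0.42·6.0 + 0.27·33.8 + 0.06·38.6) / (0.42 + 0.27 + 0.06)
  = 13.9620 / 0.7500 = 18.616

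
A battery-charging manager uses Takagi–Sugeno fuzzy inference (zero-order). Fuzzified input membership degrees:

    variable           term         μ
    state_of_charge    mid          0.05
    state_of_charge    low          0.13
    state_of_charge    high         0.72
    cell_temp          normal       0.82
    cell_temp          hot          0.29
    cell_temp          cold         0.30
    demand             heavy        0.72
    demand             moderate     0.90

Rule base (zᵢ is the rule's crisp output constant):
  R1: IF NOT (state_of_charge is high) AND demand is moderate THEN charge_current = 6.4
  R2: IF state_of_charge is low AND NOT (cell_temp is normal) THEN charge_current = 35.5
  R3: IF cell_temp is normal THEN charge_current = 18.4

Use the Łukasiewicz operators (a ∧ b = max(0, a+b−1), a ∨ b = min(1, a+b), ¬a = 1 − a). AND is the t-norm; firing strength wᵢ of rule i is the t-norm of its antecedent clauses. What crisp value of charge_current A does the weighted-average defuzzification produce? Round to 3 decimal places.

R1 (z=6.4): ¬high=1−0.72=0.28, moderate=0.90; AND[max(0, a+b−1)] → w = 0.18
R2 (z=35.5): low=0.13, ¬normal=1−0.82=0.18; AND[max(0, a+b−1)] → w = 0.00
R3 (z=18.4): normal=0.82 → w = 0.82
Weighted average = (0.18·6.4 + 0.00·35.5 + 0.82·18.4) / (0.18 + 0.00 + 0.82)
  = 16.2400 / 1.0000 = 16.240

16.240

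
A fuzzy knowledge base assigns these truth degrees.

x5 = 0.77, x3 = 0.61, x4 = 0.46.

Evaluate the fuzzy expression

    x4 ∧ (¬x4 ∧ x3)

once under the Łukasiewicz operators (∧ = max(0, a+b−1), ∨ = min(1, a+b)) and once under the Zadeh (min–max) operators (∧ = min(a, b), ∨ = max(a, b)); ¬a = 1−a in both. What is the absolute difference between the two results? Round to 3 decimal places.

Under Łukasiewicz:
  ¬x4 = 1 − 0.46 = 0.54
  ¬x4 ∧ x3 = max(0, a+b−1) on (0.54, 0.61) = 0.15
  x4 ∧ (¬x4 ∧ x3) = max(0, a+b−1) on (0.46, 0.15) = 0.00
  → value = 0.0000
Under Zadeh (min–max):
  ¬x4 = 1 − 0.46 = 0.54
  ¬x4 ∧ x3 = min(a, b) on (0.54, 0.61) = 0.54
  x4 ∧ (¬x4 ∧ x3) = min(a, b) on (0.46, 0.54) = 0.46
  → value = 0.4600
|0.0000 − 0.4600| = 0.460

0.460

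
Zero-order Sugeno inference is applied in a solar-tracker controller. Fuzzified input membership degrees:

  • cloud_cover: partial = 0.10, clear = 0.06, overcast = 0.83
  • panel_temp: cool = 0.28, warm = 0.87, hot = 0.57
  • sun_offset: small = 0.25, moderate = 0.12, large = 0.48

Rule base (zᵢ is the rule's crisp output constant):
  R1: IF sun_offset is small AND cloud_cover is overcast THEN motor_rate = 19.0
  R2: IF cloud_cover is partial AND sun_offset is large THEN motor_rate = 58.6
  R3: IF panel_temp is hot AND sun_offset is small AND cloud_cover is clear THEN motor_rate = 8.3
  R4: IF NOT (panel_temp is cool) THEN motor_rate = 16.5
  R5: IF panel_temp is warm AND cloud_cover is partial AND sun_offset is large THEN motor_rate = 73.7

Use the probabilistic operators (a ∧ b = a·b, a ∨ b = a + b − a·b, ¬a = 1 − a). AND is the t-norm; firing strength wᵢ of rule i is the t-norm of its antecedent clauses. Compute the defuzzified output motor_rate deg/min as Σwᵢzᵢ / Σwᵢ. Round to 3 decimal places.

R1 (z=19.0): small=0.25, overcast=0.83; AND[a·b] → w = 0.2075
R2 (z=58.6): partial=0.10, large=0.48; AND[a·b] → w = 0.0480
R3 (z=8.3): hot=0.57, small=0.25, clear=0.06; AND[a·b] → w = 0.0085
R4 (z=16.5): ¬cool=1−0.28=0.72 → w = 0.7200
R5 (z=73.7): warm=0.87, partial=0.10, large=0.48; AND[a·b] → w = 0.0418
Weighted average = (0.2075·19.0 + 0.0480·58.6 + 0.0085·8.3 + 0.7200·16.5 + 0.0418·73.7) / (0.2075 + 0.0480 + 0.0085 + 0.7200 + 0.0418)
  = 21.7840 / 1.0258 = 21.236

21.236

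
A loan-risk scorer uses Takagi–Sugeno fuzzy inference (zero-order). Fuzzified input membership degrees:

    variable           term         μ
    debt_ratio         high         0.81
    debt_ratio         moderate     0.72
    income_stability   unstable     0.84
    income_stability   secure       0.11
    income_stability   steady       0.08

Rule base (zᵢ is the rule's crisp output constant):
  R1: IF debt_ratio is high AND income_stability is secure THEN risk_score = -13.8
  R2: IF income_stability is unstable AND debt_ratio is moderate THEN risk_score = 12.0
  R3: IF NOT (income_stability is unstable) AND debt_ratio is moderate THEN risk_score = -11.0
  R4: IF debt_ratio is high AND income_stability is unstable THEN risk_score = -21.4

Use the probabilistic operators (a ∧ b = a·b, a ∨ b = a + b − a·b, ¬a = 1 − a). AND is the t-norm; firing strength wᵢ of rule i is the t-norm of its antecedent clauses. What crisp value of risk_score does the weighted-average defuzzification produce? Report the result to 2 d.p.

R1 (z=-13.8): high=0.81, secure=0.11; AND[a·b] → w = 0.0891
R2 (z=12.0): unstable=0.84, moderate=0.72; AND[a·b] → w = 0.6048
R3 (z=-11.0): ¬unstable=1−0.84=0.16, moderate=0.72; AND[a·b] → w = 0.1152
R4 (z=-21.4): high=0.81, unstable=0.84; AND[a·b] → w = 0.6804
Weighted average = (0.0891·-13.8 + 0.6048·12.0 + 0.1152·-11.0 + 0.6804·-21.4) / (0.0891 + 0.6048 + 0.1152 + 0.6804)
  = -9.7997 / 1.4895 = -6.58

-6.58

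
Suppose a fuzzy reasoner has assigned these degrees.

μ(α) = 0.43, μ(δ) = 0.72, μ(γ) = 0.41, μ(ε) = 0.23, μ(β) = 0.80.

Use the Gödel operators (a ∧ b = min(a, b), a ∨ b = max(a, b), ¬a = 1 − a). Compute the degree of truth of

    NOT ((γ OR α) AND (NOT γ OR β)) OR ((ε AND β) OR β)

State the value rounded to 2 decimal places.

γ OR α = max(a, b) on (0.41, 0.43) = 0.43
NOT γ = 1 − 0.41 = 0.59
NOT γ OR β = max(a, b) on (0.59, 0.80) = 0.80
(γ OR α) AND (NOT γ OR β) = min(a, b) on (0.43, 0.80) = 0.43
NOT ((γ OR α) AND (NOT γ OR β)) = 1 − 0.43 = 0.57
ε AND β = min(a, b) on (0.23, 0.80) = 0.23
(ε AND β) OR β = max(a, b) on (0.23, 0.80) = 0.80
NOT ((γ OR α) AND (NOT γ OR β)) OR ((ε AND β) OR β) = max(a, b) on (0.57, 0.80) = 0.80

0.80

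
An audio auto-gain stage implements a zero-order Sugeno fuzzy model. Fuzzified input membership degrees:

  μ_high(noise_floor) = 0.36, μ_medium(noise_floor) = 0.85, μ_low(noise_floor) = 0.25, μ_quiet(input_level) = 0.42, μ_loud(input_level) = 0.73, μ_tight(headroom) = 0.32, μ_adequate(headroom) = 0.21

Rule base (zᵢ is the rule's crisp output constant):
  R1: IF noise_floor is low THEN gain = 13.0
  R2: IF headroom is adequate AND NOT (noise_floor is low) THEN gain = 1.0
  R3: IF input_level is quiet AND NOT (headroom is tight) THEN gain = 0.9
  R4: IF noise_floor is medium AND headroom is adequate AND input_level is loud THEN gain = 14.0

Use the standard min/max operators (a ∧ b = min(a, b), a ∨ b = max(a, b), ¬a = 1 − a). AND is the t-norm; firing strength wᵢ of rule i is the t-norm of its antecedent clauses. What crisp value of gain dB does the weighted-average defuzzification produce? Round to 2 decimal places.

R1 (z=13.0): low=0.25 → w = 0.25
R2 (z=1.0): adequate=0.21, ¬low=1−0.25=0.75; AND[min(a, b)] → w = 0.21
R3 (z=0.9): quiet=0.42, ¬tight=1−0.32=0.68; AND[min(a, b)] → w = 0.42
R4 (z=14.0): medium=0.85, adequate=0.21, loud=0.73; AND[min(a, b)] → w = 0.21
Weighted average = (0.25·13.0 + 0.21·1.0 + 0.42·0.9 + 0.21·14.0) / (0.25 + 0.21 + 0.42 + 0.21)
  = 6.7780 / 1.0900 = 6.22

6.22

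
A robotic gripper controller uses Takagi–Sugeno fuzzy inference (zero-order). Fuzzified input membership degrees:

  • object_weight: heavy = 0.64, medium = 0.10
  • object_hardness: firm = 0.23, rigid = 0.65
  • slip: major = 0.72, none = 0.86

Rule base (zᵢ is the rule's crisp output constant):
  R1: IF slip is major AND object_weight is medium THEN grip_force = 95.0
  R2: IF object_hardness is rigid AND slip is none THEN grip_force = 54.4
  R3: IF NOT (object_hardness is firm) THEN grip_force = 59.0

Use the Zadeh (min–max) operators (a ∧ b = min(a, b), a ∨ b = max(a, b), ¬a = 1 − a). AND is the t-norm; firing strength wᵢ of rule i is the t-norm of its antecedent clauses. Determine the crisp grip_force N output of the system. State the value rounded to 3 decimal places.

59.401

R1 (z=95.0): major=0.72, medium=0.10; AND[min(a, b)] → w = 0.10
R2 (z=54.4): rigid=0.65, none=0.86; AND[min(a, b)] → w = 0.65
R3 (z=59.0): ¬firm=1−0.23=0.77 → w = 0.77
Weighted average = (0.10·95.0 + 0.65·54.4 + 0.77·59.0) / (0.10 + 0.65 + 0.77)
  = 90.2900 / 1.5200 = 59.401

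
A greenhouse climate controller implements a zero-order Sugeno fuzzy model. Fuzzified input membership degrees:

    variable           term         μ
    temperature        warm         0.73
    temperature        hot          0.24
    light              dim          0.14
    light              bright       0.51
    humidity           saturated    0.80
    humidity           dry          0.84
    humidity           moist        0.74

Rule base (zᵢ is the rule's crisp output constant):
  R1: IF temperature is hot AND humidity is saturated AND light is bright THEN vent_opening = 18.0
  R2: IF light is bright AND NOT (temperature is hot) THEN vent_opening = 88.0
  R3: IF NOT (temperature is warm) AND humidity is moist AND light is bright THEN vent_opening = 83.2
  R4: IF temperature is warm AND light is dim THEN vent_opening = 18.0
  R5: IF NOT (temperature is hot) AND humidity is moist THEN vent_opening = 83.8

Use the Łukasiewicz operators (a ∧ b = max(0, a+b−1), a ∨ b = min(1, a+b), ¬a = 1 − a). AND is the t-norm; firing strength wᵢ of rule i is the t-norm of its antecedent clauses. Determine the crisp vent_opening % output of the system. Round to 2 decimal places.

R1 (z=18.0): hot=0.24, saturated=0.80, bright=0.51; AND[max(0, a+b−1)] → w = 0.00
R2 (z=88.0): bright=0.51, ¬hot=1−0.24=0.76; AND[max(0, a+b−1)] → w = 0.27
R3 (z=83.2): ¬warm=1−0.73=0.27, moist=0.74, bright=0.51; AND[max(0, a+b−1)] → w = 0.00
R4 (z=18.0): warm=0.73, dim=0.14; AND[max(0, a+b−1)] → w = 0.00
R5 (z=83.8): ¬hot=1−0.24=0.76, moist=0.74; AND[max(0, a+b−1)] → w = 0.50
Weighted average = (0.00·18.0 + 0.27·88.0 + 0.00·83.2 + 0.00·18.0 + 0.50·83.8) / (0.00 + 0.27 + 0.00 + 0.00 + 0.50)
  = 65.6600 / 0.7700 = 85.27

85.27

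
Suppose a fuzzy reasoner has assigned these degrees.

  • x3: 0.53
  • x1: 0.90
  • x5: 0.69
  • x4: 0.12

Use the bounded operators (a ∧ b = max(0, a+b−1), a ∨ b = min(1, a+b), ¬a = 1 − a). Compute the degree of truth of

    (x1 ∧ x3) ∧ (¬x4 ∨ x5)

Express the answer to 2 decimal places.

0.43

x1 ∧ x3 = max(0, a+b−1) on (0.90, 0.53) = 0.43
¬x4 = 1 − 0.12 = 0.88
¬x4 ∨ x5 = min(1, a+b) on (0.88, 0.69) = 1.00
(x1 ∧ x3) ∧ (¬x4 ∨ x5) = max(0, a+b−1) on (0.43, 1.00) = 0.43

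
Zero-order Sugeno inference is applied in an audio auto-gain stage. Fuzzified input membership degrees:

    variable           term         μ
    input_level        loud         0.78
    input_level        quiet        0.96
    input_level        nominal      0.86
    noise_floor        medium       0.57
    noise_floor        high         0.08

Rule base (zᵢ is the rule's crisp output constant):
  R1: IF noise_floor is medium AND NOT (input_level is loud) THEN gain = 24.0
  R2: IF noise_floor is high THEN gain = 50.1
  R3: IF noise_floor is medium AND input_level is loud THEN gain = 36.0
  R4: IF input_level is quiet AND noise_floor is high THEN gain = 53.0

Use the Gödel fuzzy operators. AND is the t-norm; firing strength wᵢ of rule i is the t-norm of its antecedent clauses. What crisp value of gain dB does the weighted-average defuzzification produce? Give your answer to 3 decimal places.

35.840

R1 (z=24.0): medium=0.57, ¬loud=1−0.78=0.22; AND[min(a, b)] → w = 0.22
R2 (z=50.1): high=0.08 → w = 0.08
R3 (z=36.0): medium=0.57, loud=0.78; AND[min(a, b)] → w = 0.57
R4 (z=53.0): quiet=0.96, high=0.08; AND[min(a, b)] → w = 0.08
Weighted average = (0.22·24.0 + 0.08·50.1 + 0.57·36.0 + 0.08·53.0) / (0.22 + 0.08 + 0.57 + 0.08)
  = 34.0480 / 0.9500 = 35.840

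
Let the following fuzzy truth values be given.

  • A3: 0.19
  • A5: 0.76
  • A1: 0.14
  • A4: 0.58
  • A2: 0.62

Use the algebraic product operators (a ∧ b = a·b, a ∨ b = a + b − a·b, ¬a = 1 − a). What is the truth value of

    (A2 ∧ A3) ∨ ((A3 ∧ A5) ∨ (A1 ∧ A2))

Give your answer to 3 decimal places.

0.311

A2 ∧ A3 = a·b on (0.6200, 0.1900) = 0.1178
A3 ∧ A5 = a·b on (0.1900, 0.7600) = 0.1444
A1 ∧ A2 = a·b on (0.1400, 0.6200) = 0.0868
(A3 ∧ A5) ∨ (A1 ∧ A2) = a + b − a·b on (0.1444, 0.0868) = 0.2187
(A2 ∧ A3) ∨ ((A3 ∧ A5) ∨ (A1 ∧ A2)) = a + b − a·b on (0.1178, 0.2187) = 0.3107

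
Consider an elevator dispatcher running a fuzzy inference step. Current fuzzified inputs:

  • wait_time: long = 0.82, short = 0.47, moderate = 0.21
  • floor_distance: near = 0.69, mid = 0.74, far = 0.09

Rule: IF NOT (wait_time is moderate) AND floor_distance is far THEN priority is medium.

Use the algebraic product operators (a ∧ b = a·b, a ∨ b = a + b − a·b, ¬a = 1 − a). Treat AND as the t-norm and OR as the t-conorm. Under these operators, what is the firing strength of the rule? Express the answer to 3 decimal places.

firing strength: ¬moderate=1−0.21=0.79, far=0.09; AND[a·b] → w = 0.0711

0.071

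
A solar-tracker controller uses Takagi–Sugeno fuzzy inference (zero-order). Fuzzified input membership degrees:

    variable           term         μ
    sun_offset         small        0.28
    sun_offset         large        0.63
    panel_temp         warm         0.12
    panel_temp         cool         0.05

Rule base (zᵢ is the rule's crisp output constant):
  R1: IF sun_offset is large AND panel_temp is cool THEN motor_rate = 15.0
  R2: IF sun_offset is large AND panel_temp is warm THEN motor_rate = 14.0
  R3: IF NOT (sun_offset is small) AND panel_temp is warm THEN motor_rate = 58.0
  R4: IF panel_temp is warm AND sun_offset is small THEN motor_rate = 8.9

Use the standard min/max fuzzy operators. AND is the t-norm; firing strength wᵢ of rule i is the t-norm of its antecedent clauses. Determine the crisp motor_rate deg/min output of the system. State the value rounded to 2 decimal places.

25.51

R1 (z=15.0): large=0.63, cool=0.05; AND[min(a, b)] → w = 0.05
R2 (z=14.0): large=0.63, warm=0.12; AND[min(a, b)] → w = 0.12
R3 (z=58.0): ¬small=1−0.28=0.72, warm=0.12; AND[min(a, b)] → w = 0.12
R4 (z=8.9): warm=0.12, small=0.28; AND[min(a, b)] → w = 0.12
Weighted average = (0.05·15.0 + 0.12·14.0 + 0.12·58.0 + 0.12·8.9) / (0.05 + 0.12 + 0.12 + 0.12)
  = 10.4580 / 0.4100 = 25.51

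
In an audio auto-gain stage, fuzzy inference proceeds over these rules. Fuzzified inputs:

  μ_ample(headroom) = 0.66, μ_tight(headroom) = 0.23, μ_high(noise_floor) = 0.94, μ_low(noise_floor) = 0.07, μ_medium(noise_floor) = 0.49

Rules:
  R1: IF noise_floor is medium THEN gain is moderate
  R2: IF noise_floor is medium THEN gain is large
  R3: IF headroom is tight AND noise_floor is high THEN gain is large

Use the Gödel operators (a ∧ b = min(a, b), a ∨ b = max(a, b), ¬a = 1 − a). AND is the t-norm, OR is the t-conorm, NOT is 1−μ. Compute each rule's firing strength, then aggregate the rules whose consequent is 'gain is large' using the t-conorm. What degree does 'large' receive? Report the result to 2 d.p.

R1: medium=0.49 → w = 0.49
R2: medium=0.49 → w = 0.49
R3: tight=0.23, high=0.94; AND[min(a, b)] → w = 0.23
Rules with consequent 'large': {R2, R3} → strengths 0.49, 0.23
Aggregate via t-conorm [max(a, b)]: 0.49

0.49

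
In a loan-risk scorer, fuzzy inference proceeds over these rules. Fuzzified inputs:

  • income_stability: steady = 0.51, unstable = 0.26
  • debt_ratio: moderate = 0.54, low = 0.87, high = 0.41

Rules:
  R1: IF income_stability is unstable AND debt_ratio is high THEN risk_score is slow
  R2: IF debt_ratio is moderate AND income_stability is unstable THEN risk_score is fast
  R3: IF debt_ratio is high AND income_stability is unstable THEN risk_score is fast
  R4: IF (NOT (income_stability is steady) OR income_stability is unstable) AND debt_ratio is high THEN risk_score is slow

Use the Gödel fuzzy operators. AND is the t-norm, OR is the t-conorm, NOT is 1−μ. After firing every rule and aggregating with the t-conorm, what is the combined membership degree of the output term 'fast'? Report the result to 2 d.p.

R1: unstable=0.26, high=0.41; AND[min(a, b)] → w = 0.26
R2: moderate=0.54, unstable=0.26; AND[min(a, b)] → w = 0.26
R3: high=0.41, unstable=0.26; AND[min(a, b)] → w = 0.26
R4: (¬steady=1−0.51=0.49 OR unstable=0.26) = 0.49; AND[min(a, b)] with high=0.41 → w = 0.41
Rules with consequent 'fast': {R2, R3} → strengths 0.26, 0.26
Aggregate via t-conorm [max(a, b)]: 0.26

0.26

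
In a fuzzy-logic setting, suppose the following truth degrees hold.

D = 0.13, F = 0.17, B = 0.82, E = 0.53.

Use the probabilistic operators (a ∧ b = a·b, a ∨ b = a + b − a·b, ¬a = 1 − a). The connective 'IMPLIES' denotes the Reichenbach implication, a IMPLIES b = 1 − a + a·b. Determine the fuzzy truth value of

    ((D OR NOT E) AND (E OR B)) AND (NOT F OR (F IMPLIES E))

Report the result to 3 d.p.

NOT E = 1 − 0.5300 = 0.4700
D OR NOT E = a + b − a·b on (0.1300, 0.4700) = 0.5389
E OR B = a + b − a·b on (0.5300, 0.8200) = 0.9154
(D OR NOT E) AND (E OR B) = a·b on (0.5389, 0.9154) = 0.4933
NOT F = 1 − 0.1700 = 0.8300
F IMPLIES E  [Reichenbach: 1 − a + a·b] with a=0.1700, b=0.5300 → 0.9201
NOT F OR (F IMPLIES E) = a + b − a·b on (0.8300, 0.9201) = 0.9864
((D OR NOT E) AND (E OR B)) AND (NOT F OR (F IMPLIES E)) = a·b on (0.4933, 0.9864) = 0.4866

0.487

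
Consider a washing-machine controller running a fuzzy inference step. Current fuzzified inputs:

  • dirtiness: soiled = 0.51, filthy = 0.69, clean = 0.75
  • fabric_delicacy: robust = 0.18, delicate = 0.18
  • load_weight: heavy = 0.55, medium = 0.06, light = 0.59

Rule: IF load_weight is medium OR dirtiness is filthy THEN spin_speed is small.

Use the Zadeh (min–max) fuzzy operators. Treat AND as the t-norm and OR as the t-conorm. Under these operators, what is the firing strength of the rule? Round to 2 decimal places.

0.69

firing strength: medium=0.06, filthy=0.69; OR[max(a, b)] → w = 0.69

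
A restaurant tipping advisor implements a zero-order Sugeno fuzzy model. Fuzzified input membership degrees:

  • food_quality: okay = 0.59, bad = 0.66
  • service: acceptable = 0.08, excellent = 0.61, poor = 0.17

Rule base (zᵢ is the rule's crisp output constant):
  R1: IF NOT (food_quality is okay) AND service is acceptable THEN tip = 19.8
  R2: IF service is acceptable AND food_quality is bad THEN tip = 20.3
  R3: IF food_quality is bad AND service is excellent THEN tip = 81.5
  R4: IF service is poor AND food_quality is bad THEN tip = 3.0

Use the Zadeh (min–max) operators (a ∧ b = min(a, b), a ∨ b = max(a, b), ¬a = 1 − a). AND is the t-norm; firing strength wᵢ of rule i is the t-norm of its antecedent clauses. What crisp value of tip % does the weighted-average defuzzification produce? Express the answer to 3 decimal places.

R1 (z=19.8): ¬okay=1−0.59=0.41, acceptable=0.08; AND[min(a, b)] → w = 0.08
R2 (z=20.3): acceptable=0.08, bad=0.66; AND[min(a, b)] → w = 0.08
R3 (z=81.5): bad=0.66, excellent=0.61; AND[min(a, b)] → w = 0.61
R4 (z=3.0): poor=0.17, bad=0.66; AND[min(a, b)] → w = 0.17
Weighted average = (0.08·19.8 + 0.08·20.3 + 0.61·81.5 + 0.17·3.0) / (0.08 + 0.08 + 0.61 + 0.17)
  = 53.4330 / 0.9400 = 56.844

56.844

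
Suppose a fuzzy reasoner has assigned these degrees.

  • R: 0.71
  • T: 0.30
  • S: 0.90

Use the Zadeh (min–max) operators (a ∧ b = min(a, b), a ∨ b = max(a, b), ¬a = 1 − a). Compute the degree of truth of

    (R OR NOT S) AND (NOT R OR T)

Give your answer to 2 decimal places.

0.30

NOT S = 1 − 0.90 = 0.10
R OR NOT S = max(a, b) on (0.71, 0.10) = 0.71
NOT R = 1 − 0.71 = 0.29
NOT R OR T = max(a, b) on (0.29, 0.30) = 0.30
(R OR NOT S) AND (NOT R OR T) = min(a, b) on (0.71, 0.30) = 0.30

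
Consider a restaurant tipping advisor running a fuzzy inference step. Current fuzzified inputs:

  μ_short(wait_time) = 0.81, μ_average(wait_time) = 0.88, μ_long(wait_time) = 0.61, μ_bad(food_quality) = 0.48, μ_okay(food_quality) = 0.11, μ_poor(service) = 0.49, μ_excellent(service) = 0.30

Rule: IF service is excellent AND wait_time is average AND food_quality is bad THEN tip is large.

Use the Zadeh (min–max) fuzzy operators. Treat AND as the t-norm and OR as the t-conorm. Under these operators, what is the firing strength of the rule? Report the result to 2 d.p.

0.30

firing strength: excellent=0.30, average=0.88, bad=0.48; AND[min(a, b)] → w = 0.30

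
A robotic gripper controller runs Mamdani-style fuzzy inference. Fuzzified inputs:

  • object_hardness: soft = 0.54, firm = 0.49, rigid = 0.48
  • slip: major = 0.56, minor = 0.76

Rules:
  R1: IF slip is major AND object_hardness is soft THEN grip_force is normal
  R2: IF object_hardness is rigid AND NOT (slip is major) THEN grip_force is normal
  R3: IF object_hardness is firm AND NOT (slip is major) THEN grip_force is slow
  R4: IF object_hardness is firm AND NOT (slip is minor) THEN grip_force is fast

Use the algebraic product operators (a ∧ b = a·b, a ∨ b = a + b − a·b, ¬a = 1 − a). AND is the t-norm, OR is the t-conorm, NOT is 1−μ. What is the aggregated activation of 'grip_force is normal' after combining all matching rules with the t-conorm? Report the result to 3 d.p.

R1: major=0.56, soft=0.54; AND[a·b] → w = 0.3024
R2: rigid=0.48, ¬major=1−0.56=0.44; AND[a·b] → w = 0.2112
R3: firm=0.49, ¬major=1−0.56=0.44; AND[a·b] → w = 0.2156
R4: firm=0.49, ¬minor=1−0.76=0.24; AND[a·b] → w = 0.1176
Rules with consequent 'normal': {R1, R2} → strengths 0.3024, 0.2112
Aggregate via t-conorm [a + b − a·b]: 0.4497

0.450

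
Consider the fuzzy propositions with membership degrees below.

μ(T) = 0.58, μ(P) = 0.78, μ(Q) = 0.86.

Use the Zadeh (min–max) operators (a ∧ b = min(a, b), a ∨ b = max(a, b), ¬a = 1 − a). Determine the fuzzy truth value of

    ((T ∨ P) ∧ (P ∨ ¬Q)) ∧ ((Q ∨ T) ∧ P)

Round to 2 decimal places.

T ∨ P = max(a, b) on (0.58, 0.78) = 0.78
¬Q = 1 − 0.86 = 0.14
P ∨ ¬Q = max(a, b) on (0.78, 0.14) = 0.78
(T ∨ P) ∧ (P ∨ ¬Q) = min(a, b) on (0.78, 0.78) = 0.78
Q ∨ T = max(a, b) on (0.86, 0.58) = 0.86
(Q ∨ T) ∧ P = min(a, b) on (0.86, 0.78) = 0.78
((T ∨ P) ∧ (P ∨ ¬Q)) ∧ ((Q ∨ T) ∧ P) = min(a, b) on (0.78, 0.78) = 0.78

0.78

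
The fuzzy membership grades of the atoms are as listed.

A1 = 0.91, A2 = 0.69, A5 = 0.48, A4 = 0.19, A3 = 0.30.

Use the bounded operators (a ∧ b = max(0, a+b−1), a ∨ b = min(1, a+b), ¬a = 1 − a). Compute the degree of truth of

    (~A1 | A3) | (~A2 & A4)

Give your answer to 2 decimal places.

0.39

~A1 = 1 − 0.91 = 0.09
~A1 | A3 = min(1, a+b) on (0.09, 0.30) = 0.39
~A2 = 1 − 0.69 = 0.31
~A2 & A4 = max(0, a+b−1) on (0.31, 0.19) = 0.00
(~A1 | A3) | (~A2 & A4) = min(1, a+b) on (0.39, 0.00) = 0.39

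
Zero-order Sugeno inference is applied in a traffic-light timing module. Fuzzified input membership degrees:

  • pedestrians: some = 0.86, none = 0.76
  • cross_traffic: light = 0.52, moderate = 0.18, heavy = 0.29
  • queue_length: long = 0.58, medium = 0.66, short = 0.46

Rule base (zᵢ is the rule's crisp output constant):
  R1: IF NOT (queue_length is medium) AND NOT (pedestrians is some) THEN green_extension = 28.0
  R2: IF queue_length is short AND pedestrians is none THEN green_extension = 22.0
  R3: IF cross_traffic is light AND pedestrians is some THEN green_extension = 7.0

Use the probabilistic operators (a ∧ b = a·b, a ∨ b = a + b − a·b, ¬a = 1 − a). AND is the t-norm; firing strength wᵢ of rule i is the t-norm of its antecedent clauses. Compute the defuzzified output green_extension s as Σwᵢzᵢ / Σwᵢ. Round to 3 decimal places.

R1 (z=28.0): ¬medium=1−0.66=0.34, ¬some=1−0.86=0.14; AND[a·b] → w = 0.0476
R2 (z=22.0): short=0.46, none=0.76; AND[a·b] → w = 0.3496
R3 (z=7.0): light=0.52, some=0.86; AND[a·b] → w = 0.4472
Weighted average = (0.0476·28.0 + 0.3496·22.0 + 0.4472·7.0) / (0.0476 + 0.3496 + 0.4472)
  = 12.1544 / 0.8444 = 14.394

14.394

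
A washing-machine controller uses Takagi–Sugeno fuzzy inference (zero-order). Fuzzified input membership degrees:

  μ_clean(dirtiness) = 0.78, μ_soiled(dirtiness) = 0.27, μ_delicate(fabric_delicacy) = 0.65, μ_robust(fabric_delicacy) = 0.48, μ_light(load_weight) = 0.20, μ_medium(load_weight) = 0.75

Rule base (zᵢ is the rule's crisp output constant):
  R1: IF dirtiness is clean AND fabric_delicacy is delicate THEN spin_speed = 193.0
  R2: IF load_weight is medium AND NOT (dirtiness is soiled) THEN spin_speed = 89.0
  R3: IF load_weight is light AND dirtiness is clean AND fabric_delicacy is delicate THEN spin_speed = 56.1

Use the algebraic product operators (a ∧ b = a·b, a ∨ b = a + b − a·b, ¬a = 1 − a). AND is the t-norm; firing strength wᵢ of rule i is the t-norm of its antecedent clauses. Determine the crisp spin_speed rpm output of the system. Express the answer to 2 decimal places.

R1 (z=193.0): clean=0.78, delicate=0.65; AND[a·b] → w = 0.5070
R2 (z=89.0): medium=0.75, ¬soiled=1−0.27=0.73; AND[a·b] → w = 0.5475
R3 (z=56.1): light=0.20, clean=0.78, delicate=0.65; AND[a·b] → w = 0.1014
Weighted average = (0.5070·193.0 + 0.5475·89.0 + 0.1014·56.1) / (0.5070 + 0.5475 + 0.1014)
  = 152.2670 / 1.1559 = 131.73

131.73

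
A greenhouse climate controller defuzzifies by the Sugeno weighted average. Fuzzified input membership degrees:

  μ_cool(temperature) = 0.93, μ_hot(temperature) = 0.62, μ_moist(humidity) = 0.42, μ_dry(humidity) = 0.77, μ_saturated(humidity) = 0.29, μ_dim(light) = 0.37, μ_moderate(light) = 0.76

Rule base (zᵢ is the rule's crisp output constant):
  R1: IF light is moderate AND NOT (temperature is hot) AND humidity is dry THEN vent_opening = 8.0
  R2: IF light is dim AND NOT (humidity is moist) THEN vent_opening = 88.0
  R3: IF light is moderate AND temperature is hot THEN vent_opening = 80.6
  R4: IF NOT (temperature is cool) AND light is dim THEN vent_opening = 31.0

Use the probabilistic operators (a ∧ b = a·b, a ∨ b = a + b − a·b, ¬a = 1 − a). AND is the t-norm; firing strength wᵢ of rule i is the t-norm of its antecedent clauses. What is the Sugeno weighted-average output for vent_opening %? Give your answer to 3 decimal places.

63.641

R1 (z=8.0): moderate=0.76, ¬hot=1−0.62=0.38, dry=0.77; AND[a·b] → w = 0.2224
R2 (z=88.0): dim=0.37, ¬moist=1−0.42=0.58; AND[a·b] → w = 0.2146
R3 (z=80.6): moderate=0.76, hot=0.62; AND[a·b] → w = 0.4712
R4 (z=31.0): ¬cool=1−0.93=0.07, dim=0.37; AND[a·b] → w = 0.0259
Weighted average = (0.2224·8.0 + 0.2146·88.0 + 0.4712·80.6 + 0.0259·31.0) / (0.2224 + 0.2146 + 0.4712 + 0.0259)
  = 59.4454 / 0.9341 = 63.641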